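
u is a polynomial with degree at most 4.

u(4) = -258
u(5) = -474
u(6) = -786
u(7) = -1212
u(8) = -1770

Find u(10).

First differences: -216, -312, -426, -558. Second differences: -96, -114, -132. Third differences: -18, -18.
Level-3 differences are constant, so u has degree 3.
Fitting a degree-3 polynomial gives u(k) = -3k³ - 3k² - 6k + 6.
Then u(10) = -3354.

-3354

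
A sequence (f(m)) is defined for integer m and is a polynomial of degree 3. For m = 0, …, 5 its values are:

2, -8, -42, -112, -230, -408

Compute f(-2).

First differences: -10, -34, -70, -118, -178. Second differences: -24, -36, -48, -60. Third differences: -12, -12, -12.
Level-3 differences are constant, so f has degree 3.
Fitting a degree-3 polynomial gives f(m) = -2m³ - 6m² - 2m + 2.
Then f(-2) = -2.

-2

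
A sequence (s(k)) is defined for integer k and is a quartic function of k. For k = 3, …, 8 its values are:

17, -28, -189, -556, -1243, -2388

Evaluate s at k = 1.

-1

Write s(k) = ak^4 + bk³ + ck² + dk + e; the 6 given values yield a linear system in the 5 coefficients.
Solving, s(k) = -k^4 + 3k³ + 3k² - 2k - 4.
Then s(1) = -1.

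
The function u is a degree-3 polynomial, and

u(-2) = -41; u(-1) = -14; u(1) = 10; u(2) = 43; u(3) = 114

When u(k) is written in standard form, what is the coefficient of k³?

Write u(k) = ak³ + bk² + ck + d; the 5 given values yield a linear system in the 4 coefficients.
Solving, u(k) = 3k³ + k² + 9k - 3.
The coefficient of k³ is 3.

3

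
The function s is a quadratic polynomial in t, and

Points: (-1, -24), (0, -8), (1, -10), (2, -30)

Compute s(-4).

First differences: 16, -2, -20. Second differences: -18, -18.
Level-2 differences are constant, so s has degree 2.
Fitting a degree-2 polynomial gives s(t) = -9t² + 7t - 8.
Then s(-4) = -180.

-180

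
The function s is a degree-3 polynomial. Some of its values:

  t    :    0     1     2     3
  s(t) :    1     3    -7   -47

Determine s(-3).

Write s(t) = at³ + bt² + ct + d; the 4 given values yield a linear system in the 4 coefficients.
Solving, s(t) = -3t³ + 3t² + 2t + 1.
Then s(-3) = 103.

103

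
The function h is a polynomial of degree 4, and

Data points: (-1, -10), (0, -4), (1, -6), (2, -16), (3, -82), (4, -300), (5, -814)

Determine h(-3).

Write h(k) = ak^4 + bk³ + ck² + dk + e; the 7 given values yield a linear system in the 5 coefficients.
Solving, h(k) = -2k^4 + 4k³ - 2k² - 2k - 4.
Then h(-3) = -286.

-286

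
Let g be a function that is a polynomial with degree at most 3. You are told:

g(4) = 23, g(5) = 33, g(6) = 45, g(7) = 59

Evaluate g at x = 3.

15

First differences: 10, 12, 14. Second differences: 2, 2.
Level-2 differences are constant, so g has degree 2.
Fitting a degree-2 polynomial gives g(x) = x² + x + 3.
Then g(3) = 15.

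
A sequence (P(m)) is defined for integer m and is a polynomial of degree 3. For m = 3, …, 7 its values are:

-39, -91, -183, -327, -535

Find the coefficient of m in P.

-6

First differences: -52, -92, -144, -208. Second differences: -40, -52, -64. Third differences: -12, -12.
Level-3 differences are constant, so P has degree 3.
Fitting a degree-3 polynomial gives P(m) = -2m³ + 4m² - 6m - 3.
The coefficient of m is -6.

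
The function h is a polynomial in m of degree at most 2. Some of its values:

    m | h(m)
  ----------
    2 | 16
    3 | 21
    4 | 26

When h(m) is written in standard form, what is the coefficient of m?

Write h(m) = am² + bm + c; the 3 given values yield a linear system in the 3 coefficients.
Solving, the leading coefficient vanishes, and h(m) = 5m + 6.
The coefficient of m is 5.

5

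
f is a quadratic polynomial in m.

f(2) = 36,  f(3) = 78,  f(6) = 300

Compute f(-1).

6

Write f(m) = am² + bm + c; the 3 given values yield a linear system in the 3 coefficients.
Solving, f(m) = 8m² + 2m.
Then f(-1) = 6.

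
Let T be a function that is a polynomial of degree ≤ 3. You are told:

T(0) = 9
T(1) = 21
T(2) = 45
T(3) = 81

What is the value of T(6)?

261

First differences: 12, 24, 36. Second differences: 12, 12.
Level-2 differences are constant, so T has degree 2.
Fitting a degree-2 polynomial gives T(n) = 6n² + 6n + 9.
Then T(6) = 261.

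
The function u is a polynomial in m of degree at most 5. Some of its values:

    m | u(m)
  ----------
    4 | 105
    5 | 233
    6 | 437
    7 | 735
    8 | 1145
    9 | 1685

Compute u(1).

-3

First differences: 128, 204, 298, 410, 540. Second differences: 76, 94, 112, 130. Third differences: 18, 18, 18.
Level-3 differences are constant, so u has degree 3.
Fitting a degree-3 polynomial gives u(m) = 3m³ - 7m² + 8m - 7.
Then u(1) = -3.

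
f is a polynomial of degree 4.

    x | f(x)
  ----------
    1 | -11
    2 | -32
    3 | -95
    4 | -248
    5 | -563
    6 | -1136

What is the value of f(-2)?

Write f(x) = ax^4 + bx³ + cx² + dx + e; the 6 given values yield a linear system in the 5 coefficients.
Solving, f(x) = -x^4 + 2x³ - 8x² + 4x - 8.
Then f(-2) = -80.

-80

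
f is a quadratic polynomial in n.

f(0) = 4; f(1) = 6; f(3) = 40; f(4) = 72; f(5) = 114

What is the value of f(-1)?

Write f(n) = an² + bn + c; the 5 given values yield a linear system in the 3 coefficients.
Solving, f(n) = 5n² - 3n + 4.
Then f(-1) = 12.

12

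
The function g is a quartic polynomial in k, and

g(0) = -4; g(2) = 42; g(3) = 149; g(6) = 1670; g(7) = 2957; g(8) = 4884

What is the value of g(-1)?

-3

Write g(k) = ak^4 + bk³ + ck² + dk + e; the 6 given values yield a linear system in the 5 coefficients.
Solving, g(k) = k^4 + k³ + 4k² + 3k - 4.
Then g(-1) = -3.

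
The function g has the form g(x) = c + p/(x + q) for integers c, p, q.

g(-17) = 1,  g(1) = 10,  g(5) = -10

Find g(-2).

4

(g(x) − c)(x + q) = p for each data point; the three points give a linear system in c and q, then p follows.
Solving: c = 0, q = -3, p = -20, so g(x) = -20/(x − 3).
Then g(-2) = 0 − 20/(-5) = 4.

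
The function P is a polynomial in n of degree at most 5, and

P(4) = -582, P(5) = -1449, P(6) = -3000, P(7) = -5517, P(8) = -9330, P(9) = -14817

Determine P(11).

-32565

Write P(n) = an^5 + bn^4 + cn³ + dn² + en + p; the 6 given values yield a linear system in the 6 coefficients.
Solving, the leading coefficient vanishes, and P(n) = -2n^4 - 3n³ + 5n² + 9n + 6.
Then P(11) = -32565.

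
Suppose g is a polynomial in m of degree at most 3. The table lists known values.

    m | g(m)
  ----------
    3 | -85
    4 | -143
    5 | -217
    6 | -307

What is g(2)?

First differences: -58, -74, -90. Second differences: -16, -16.
Level-2 differences are constant, so g has degree 2.
Fitting a degree-2 polynomial gives g(m) = -8m² - 2m - 7.
Then g(2) = -43.

-43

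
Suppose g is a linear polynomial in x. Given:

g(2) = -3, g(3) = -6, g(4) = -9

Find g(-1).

First differences: -3, -3.
Level-1 differences are constant, so g has degree 1.
Fitting a degree-1 polynomial gives g(x) = -3x + 3.
Then g(-1) = 6.

6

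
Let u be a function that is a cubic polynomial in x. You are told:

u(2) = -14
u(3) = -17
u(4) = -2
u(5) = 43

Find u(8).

Write u(x) = ax³ + bx² + cx + d; the 4 given values yield a linear system in the 4 coefficients.
Solving, u(x) = 2x³ - 9x² + 4x - 2.
Then u(8) = 478.

478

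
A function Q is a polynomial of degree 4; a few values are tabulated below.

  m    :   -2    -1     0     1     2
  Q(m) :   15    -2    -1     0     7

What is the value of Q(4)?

183

Write Q(m) = am^4 + bm³ + cm² + dm + e; the 5 given values yield a linear system in the 5 coefficients.
Solving, Q(m) = m^4 - m³ - m² + 2m - 1.
Then Q(4) = 183.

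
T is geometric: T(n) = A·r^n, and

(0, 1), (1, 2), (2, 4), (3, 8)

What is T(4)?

16

Consecutive ratio: 2/1 = 2, and 4/2 = 2, so r = 2.
Then A·2^0 = 1 gives A = 1, and T(n) = 1·2^n.
T(4) = 1·2^4 = 16.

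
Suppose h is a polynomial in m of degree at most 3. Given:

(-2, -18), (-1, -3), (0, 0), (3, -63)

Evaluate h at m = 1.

-9

Write h(m) = am³ + bm² + cm + d; the 4 given values yield a linear system in the 4 coefficients.
Solving, the leading coefficient vanishes, and h(m) = -6m² - 3m.
Then h(1) = -9.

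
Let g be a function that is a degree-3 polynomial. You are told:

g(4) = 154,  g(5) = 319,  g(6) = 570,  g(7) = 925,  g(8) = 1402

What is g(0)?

-6

First differences: 165, 251, 355, 477. Second differences: 86, 104, 122. Third differences: 18, 18.
Level-3 differences are constant, so g has degree 3.
Fitting a degree-3 polynomial gives g(x) = 3x³ - 2x² - 6.
The constant term is g(0) = -6.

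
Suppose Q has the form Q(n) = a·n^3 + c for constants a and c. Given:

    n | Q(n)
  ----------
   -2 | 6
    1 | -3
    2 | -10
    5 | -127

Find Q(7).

-345

From Q(-2) = 6 and Q(1) = -3: -8a + c = 6 and 1a + c = -3.
Subtracting: 9a = -9, so a = -1; then c = 6 − (-1)·(-8) = -2.
So Q(n) = -1n³ − 2, and Q(7) = -345.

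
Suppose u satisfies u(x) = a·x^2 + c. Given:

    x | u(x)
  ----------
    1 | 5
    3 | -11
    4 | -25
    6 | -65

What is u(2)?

From u(1) = 5 and u(3) = -11: 1a + c = 5 and 9a + c = -11.
Subtracting: 8a = -16, so a = -2; then c = 5 − (-2)·1 = 7.
So u(x) = -2x² + 7, and u(2) = -1.

-1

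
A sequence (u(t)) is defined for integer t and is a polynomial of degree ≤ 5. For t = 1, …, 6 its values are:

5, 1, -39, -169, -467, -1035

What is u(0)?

First differences: -4, -40, -130, -298, -568. Second differences: -36, -90, -168, -270. Third differences: -54, -78, -102. Fourth differences: -24, -24.
Level-4 differences are constant, so u has degree 4.
Fitting a degree-4 polynomial gives u(t) = -t^4 + t³ + t² + t + 3.
The constant term is u(0) = 3.

3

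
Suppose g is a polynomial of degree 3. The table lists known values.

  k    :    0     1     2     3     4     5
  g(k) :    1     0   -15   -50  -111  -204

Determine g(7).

First differences: -1, -15, -35, -61, -93. Second differences: -14, -20, -26, -32. Third differences: -6, -6, -6.
Level-3 differences are constant, so g has degree 3.
Fitting a degree-3 polynomial gives g(k) = -k³ - 4k² + 4k + 1.
Then g(7) = -510.

-510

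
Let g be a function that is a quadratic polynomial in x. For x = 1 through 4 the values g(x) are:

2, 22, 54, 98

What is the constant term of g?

-6

Write g(x) = ax² + bx + c; the 4 given values yield a linear system in the 3 coefficients.
Solving, g(x) = 6x² + 2x - 6.
The constant term is g(0) = -6.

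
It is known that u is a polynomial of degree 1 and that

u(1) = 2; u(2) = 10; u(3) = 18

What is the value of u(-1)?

Write u(x) = ax + b; the 3 given values yield a linear system in the 2 coefficients.
Solving, u(x) = 8x - 6.
Then u(-1) = -14.

-14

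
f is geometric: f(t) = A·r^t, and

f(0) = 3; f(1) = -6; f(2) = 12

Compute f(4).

48

Consecutive ratio: -6/3 = -2, and 12/(-6) = -2, so r = -2.
Then A·(-2)^0 = 3 gives A = 3, and f(t) = 3·(-2)^t.
f(4) = 3·(-2)^4 = 48.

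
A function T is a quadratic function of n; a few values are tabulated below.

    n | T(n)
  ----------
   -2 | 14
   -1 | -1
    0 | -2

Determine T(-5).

Write T(n) = an² + bn + c; the 3 given values yield a linear system in the 3 coefficients.
Solving, T(n) = 7n² + 6n - 2.
Then T(-5) = 143.

143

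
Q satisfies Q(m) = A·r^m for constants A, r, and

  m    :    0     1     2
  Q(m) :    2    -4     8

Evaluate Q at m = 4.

32

Consecutive ratio: -4/2 = -2, and 8/(-4) = -2, so r = -2.
Then A·(-2)^0 = 2 gives A = 2, and Q(m) = 2·(-2)^m.
Q(4) = 2·(-2)^4 = 32.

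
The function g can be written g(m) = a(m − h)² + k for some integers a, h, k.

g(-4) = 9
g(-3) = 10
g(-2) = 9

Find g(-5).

6

First differences 1, -1; second difference -2 = 2a, so a = -1.
Expanding, the m-coefficient is −2ah = 2h; matching it to the data gives h = -3, and then k = 10.
So g(m) = -1(m + 3)² + 10.
g(-5) = -1·(-2)² + 10 = 6.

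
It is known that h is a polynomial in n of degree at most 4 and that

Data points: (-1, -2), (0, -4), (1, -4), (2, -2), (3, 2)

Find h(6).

26

First differences: -2, 0, 2, 4. Second differences: 2, 2, 2.
Level-2 differences are constant, so h has degree 2.
Fitting a degree-2 polynomial gives h(n) = n² - n - 4.
Then h(6) = 26.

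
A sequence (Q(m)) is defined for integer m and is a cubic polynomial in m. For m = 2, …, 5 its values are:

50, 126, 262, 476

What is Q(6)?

786

Write Q(m) = am³ + bm² + cm + d; the 4 given values yield a linear system in the 4 coefficients.
Solving, Q(m) = 3m³ + 3m² + 4m + 6.
Then Q(6) = 786.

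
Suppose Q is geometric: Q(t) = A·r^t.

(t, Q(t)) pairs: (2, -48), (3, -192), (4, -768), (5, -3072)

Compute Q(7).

-49152

Consecutive ratio: -192/(-48) = 4, and -768/(-192) = 4, so r = 4.
Then A·4^2 = -48 gives A = -3, and Q(t) = -3·4^t.
Q(7) = -3·4^7 = -49152.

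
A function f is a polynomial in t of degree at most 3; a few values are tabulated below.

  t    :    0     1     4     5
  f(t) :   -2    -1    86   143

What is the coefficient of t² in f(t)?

Write f(t) = at³ + bt² + ct + d; the 4 given values yield a linear system in the 4 coefficients.
Solving, the leading coefficient vanishes, and f(t) = 7t² - 6t - 2.
The coefficient of t² is 7.

7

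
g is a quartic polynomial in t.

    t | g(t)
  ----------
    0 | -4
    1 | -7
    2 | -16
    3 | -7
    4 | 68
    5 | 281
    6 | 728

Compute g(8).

2828

First differences: -3, -9, 9, 75, 213, 447. Second differences: -6, 18, 66, 138, 234. Third differences: 24, 48, 72, 96. Fourth differences: 24, 24, 24.
Level-4 differences are constant, so g has degree 4.
Fitting a degree-4 polynomial gives g(t) = t^4 - 2t³ - 4t² + 2t - 4.
Then g(8) = 2828.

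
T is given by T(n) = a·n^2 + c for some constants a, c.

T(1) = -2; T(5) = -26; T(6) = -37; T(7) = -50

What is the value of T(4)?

-17

From T(1) = -2 and T(5) = -26: 1a + c = -2 and 25a + c = -26.
Subtracting: 24a = -24, so a = -1; then c = -2 − (-1)·1 = -1.
So T(n) = -1n² − 1, and T(4) = -17.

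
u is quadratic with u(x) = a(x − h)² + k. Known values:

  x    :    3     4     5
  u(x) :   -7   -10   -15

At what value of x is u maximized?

First differences -3, -5; second difference -2 = 2a, so a = -1.
Expanding, the x-coefficient is −2ah = 2h; matching it to the data gives h = 2, and then k = -6.
So u(x) = -1(x − 2)² − 6.
Hence h = 2.

2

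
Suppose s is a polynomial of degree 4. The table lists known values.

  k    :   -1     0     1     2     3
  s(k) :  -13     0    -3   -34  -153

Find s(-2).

Write s(k) = ak^4 + bk³ + ck² + dk + e; the 5 given values yield a linear system in the 5 coefficients.
Solving, s(k) = -2k^4 + 2k³ - 6k² + 3k.
Then s(-2) = -78.

-78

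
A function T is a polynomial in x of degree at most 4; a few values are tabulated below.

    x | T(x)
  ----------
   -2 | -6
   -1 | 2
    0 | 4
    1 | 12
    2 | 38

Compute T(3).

94

First differences: 8, 2, 8, 26. Second differences: -6, 6, 18. Third differences: 12, 12.
Level-3 differences are constant, so T has degree 3.
Fitting a degree-3 polynomial gives T(x) = 2x³ + 3x² + 3x + 4.
Then T(3) = 94.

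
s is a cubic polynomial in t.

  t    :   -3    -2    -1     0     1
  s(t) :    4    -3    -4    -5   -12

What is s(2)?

-31

Write s(t) = at³ + bt² + ct + d; the 5 given values yield a linear system in the 4 coefficients.
Solving, s(t) = -t³ - 3t² - 3t - 5.
Then s(2) = -31.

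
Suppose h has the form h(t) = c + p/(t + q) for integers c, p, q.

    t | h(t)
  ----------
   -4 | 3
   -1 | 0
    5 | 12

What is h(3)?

(h(t) − c)(t + q) = p for each data point; the three points give a linear system in c and q, then p follows.
Solving: c = 6, q = -2, p = 18, so h(t) = 6 + 18/(t − 2).
Then h(3) = 6 + 18/1 = 24.

24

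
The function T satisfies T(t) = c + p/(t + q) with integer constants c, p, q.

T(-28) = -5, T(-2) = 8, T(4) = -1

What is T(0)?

2

(T(t) − c)(t + q) = p for each data point; the three points give a linear system in c and q, then p follows.
Solving: c = -4, q = 4, p = 24, so T(t) = -4 + 24/(t + 4).
Then T(0) = -4 + 24/4 = 2.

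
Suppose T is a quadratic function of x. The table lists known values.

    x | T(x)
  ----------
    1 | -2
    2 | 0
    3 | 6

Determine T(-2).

Write T(x) = ax² + bx + c; the 3 given values yield a linear system in the 3 coefficients.
Solving, T(x) = 2x² - 4x.
Then T(-2) = 16.

16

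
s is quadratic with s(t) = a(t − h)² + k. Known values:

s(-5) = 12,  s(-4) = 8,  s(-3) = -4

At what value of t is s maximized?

First differences -4, -12; second difference -8 = 2a, so a = -4.
Expanding, the t-coefficient is −2ah = 8h; matching it to the data gives h = -5, and then k = 12.
So s(t) = -4(t + 5)² + 12.
Hence h = -5.

-5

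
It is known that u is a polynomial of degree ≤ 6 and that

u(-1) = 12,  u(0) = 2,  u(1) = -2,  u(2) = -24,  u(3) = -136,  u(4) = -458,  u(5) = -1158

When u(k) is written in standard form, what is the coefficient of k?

-7

First differences: -10, -4, -22, -112, -322, -700. Second differences: 6, -18, -90, -210, -378. Third differences: -24, -72, -120, -168. Fourth differences: -48, -48, -48.
Level-4 differences are constant, so u has degree 4.
Fitting a degree-4 polynomial gives u(k) = -2k^4 + 5k² - 7k + 2.
The coefficient of k is -7.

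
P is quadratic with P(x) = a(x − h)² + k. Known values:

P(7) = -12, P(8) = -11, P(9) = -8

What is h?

7

First differences 1, 3; second difference 2 = 2a, so a = 1.
Expanding, the x-coefficient is −2ah = -2h; matching it to the data gives h = 7, and then k = -12.
So P(x) = 1(x − 7)² − 12.
Hence h = 7.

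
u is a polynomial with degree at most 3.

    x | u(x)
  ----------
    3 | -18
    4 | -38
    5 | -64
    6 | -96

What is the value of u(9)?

First differences: -20, -26, -32. Second differences: -6, -6.
Level-2 differences are constant, so u has degree 2.
Fitting a degree-2 polynomial gives u(x) = -3x² + x + 6.
Then u(9) = -228.

-228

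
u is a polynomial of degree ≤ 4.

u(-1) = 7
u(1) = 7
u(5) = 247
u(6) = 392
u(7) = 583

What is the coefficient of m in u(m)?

Write u(m) = am^4 + bm³ + cm² + dm + e; the 5 given values yield a linear system in the 5 coefficients.
Solving, the leading coefficient vanishes, and u(m) = m³ + 5m² - m + 2.
The coefficient of m is -1.

-1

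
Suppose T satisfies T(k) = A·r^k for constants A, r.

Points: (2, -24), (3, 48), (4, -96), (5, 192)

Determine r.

Consecutive ratio: 48/(-24) = -2, and -96/48 = -2, so r = -2.
Then A·(-2)^2 = -24 gives A = -6, and T(k) = -6·(-2)^k.

-2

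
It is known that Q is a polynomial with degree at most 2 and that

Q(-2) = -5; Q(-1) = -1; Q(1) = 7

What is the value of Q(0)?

3

Write Q(x) = ax² + bx + c; the 3 given values yield a linear system in the 3 coefficients.
Solving, the leading coefficient vanishes, and Q(x) = 4x + 3.
Then Q(0) = 3.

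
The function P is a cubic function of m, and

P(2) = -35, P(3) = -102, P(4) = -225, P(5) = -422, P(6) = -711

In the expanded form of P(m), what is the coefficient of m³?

Write P(m) = am³ + bm² + cm + d; the 5 given values yield a linear system in the 4 coefficients.
Solving, P(m) = -3m³ - m² - 5m + 3.
The coefficient of m³ is -3.

-3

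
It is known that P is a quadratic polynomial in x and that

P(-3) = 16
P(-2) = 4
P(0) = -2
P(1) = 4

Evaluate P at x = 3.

34

Write P(x) = ax² + bx + c; the 4 given values yield a linear system in the 3 coefficients.
Solving, P(x) = 3x² + 3x - 2.
Then P(3) = 34.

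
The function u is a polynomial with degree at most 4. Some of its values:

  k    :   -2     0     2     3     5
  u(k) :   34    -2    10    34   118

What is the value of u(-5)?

Write u(k) = ak^4 + bk³ + ck² + dk + e; the 5 given values yield a linear system in the 5 coefficients.
Solving, the top 2 coefficients vanish, and u(k) = 6k² - 6k - 2.
Then u(-5) = 178.

178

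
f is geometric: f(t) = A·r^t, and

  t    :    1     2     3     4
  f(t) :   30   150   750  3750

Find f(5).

18750

Consecutive ratio: 150/30 = 5, and 750/150 = 5, so r = 5.
Then A·5^1 = 30 gives A = 6, and f(t) = 6·5^t.
f(5) = 6·5^5 = 18750.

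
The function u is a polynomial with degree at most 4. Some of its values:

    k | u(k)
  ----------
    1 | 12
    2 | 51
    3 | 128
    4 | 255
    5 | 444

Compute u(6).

First differences: 39, 77, 127, 189. Second differences: 38, 50, 62. Third differences: 12, 12.
Level-3 differences are constant, so u has degree 3.
Fitting a degree-3 polynomial gives u(k) = 2k³ + 7k² + 4k - 1.
Then u(6) = 707.

707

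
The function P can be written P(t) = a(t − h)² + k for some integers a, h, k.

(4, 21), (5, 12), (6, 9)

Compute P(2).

First differences -9, -3; second difference 6 = 2a, so a = 3.
Expanding, the t-coefficient is −2ah = -6h; matching it to the data gives h = 6, and then k = 9.
So P(t) = 3(t − 6)² + 9.
P(2) = 3·(-4)² + 9 = 57.

57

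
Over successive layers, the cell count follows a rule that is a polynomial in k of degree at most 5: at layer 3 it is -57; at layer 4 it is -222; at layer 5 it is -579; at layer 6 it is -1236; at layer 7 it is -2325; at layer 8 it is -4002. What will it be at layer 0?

6

Write the value at k as s(k).
First differences: -165, -357, -657, -1089, -1677. Second differences: -192, -300, -432, -588. Third differences: -108, -132, -156. Fourth differences: -24, -24.
Level-4 differences are constant, so s has degree 4.
Fitting a degree-4 polynomial gives s(k) = -k^4 + k² + 3k + 6.
Then s(0) = 6.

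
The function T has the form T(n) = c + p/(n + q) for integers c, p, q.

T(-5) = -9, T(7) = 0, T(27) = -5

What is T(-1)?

-12

(T(n) − c)(n + q) = p for each data point; the three points give a linear system in c and q, then p follows.
Solving: c = -6, q = -3, p = 24, so T(n) = -6 + 24/(n − 3).
Then T(-1) = -6 + 24/(-4) = -12.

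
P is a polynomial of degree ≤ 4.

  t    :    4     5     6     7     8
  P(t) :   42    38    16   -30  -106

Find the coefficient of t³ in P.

-1

First differences: -4, -22, -46, -76. Second differences: -18, -24, -30. Third differences: -6, -6.
Level-3 differences are constant, so P has degree 3.
Fitting a degree-3 polynomial gives P(t) = -t³ + 6t² + 3t - 2.
The coefficient of t³ is -1.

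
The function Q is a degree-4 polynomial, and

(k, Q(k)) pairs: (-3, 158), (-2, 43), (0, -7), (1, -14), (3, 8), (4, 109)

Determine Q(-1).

Write Q(k) = ak^4 + bk³ + ck² + dk + e; the 6 given values yield a linear system in the 5 coefficients.
Solving, Q(k) = k^4 - 2k³ + k² - 7k - 7.
Then Q(-1) = 4.

4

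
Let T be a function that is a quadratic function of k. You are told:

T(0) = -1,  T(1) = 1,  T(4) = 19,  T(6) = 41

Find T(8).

Write T(k) = ak² + bk + c; the 4 given values yield a linear system in the 3 coefficients.
Solving, T(k) = k² + k - 1.
Then T(8) = 71.

71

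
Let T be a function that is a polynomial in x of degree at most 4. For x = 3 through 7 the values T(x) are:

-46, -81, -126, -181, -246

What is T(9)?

First differences: -35, -45, -55, -65. Second differences: -10, -10, -10.
Level-2 differences are constant, so T has degree 2.
Fitting a degree-2 polynomial gives T(x) = -5x² - 1.
Then T(9) = -406.

-406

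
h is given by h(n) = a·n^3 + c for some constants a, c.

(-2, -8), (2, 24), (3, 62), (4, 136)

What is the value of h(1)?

10

From h(-2) = -8 and h(2) = 24: -8a + c = -8 and 8a + c = 24.
Subtracting: 16a = 32, so a = 2; then c = -8 − 2·(-8) = 8.
So h(n) = 2n³ + 8, and h(1) = 10.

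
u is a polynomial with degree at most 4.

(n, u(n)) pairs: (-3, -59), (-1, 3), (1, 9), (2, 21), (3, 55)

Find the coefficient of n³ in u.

2

Write u(n) = an^4 + bn³ + cn² + dn + e; the 5 given values yield a linear system in the 5 coefficients.
Solving, the leading coefficient vanishes, and u(n) = 2n³ - n² + n + 7.
The coefficient of n³ is 2.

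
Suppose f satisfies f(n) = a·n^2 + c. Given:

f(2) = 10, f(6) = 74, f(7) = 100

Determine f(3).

20

From f(2) = 10 and f(6) = 74: 4a + c = 10 and 36a + c = 74.
Subtracting: 32a = 64, so a = 2; then c = 10 − 2·4 = 2.
So f(n) = 2n² + 2, and f(3) = 20.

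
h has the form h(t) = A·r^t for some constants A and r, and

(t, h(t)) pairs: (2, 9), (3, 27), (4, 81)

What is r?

Consecutive ratio: 27/9 = 3, and 81/27 = 3, so r = 3.
Then A·3^2 = 9 gives A = 1, and h(t) = 1·3^t.

3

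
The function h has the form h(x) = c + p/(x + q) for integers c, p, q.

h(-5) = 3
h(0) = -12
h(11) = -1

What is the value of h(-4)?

(h(x) − c)(x + q) = p for each data point; the three points give a linear system in c and q, then p follows.
Solving: c = 0, q = 1, p = -12, so h(x) = -12/(x + 1).
Then h(-4) = 0 − 12/(-3) = 4.

4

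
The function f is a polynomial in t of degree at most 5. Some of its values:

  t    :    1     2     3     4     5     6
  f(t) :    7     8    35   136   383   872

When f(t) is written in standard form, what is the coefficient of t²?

First differences: 1, 27, 101, 247, 489. Second differences: 26, 74, 146, 242. Third differences: 48, 72, 96. Fourth differences: 24, 24.
Level-4 differences are constant, so f has degree 4.
Fitting a degree-4 polynomial gives f(t) = t^4 - 2t³ + 8.
The coefficient of t² is 0.

0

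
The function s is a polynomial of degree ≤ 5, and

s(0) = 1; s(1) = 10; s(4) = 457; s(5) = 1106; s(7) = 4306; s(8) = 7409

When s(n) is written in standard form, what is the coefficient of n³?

-2

Write s(n) = an^5 + bn^4 + cn³ + dn² + en + p; the 6 given values yield a linear system in the 6 coefficients.
Solving, the leading coefficient vanishes, and s(n) = 2n^4 - 2n³ + 3n² + 6n + 1.
The coefficient of n³ is -2.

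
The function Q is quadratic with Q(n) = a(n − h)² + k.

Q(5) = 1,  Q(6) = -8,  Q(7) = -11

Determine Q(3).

37

First differences -9, -3; second difference 6 = 2a, so a = 3.
Expanding, the n-coefficient is −2ah = -6h; matching it to the data gives h = 7, and then k = -11.
So Q(n) = 3(n − 7)² − 11.
Q(3) = 3·(-4)² − 11 = 37.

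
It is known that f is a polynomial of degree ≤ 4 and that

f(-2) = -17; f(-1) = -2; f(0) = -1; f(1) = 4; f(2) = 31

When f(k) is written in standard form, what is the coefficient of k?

0

First differences: 15, 1, 5, 27. Second differences: -14, 4, 22. Third differences: 18, 18.
Level-3 differences are constant, so f has degree 3.
Fitting a degree-3 polynomial gives f(k) = 3k³ + 2k² - 1.
The coefficient of k is 0.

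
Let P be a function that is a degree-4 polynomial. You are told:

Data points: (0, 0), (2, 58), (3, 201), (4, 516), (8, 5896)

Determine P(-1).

1

Write P(t) = at^4 + bt³ + ct² + dt + e; the 5 given values yield a linear system in the 5 coefficients.
Solving, P(t) = t^4 + 3t³ + 4t² + t.
Then P(-1) = 1.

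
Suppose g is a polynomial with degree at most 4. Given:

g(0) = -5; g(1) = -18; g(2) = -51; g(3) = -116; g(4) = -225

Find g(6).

First differences: -13, -33, -65, -109. Second differences: -20, -32, -44. Third differences: -12, -12.
Level-3 differences are constant, so g has degree 3.
Fitting a degree-3 polynomial gives g(t) = -2t³ - 4t² - 7t - 5.
Then g(6) = -623.

-623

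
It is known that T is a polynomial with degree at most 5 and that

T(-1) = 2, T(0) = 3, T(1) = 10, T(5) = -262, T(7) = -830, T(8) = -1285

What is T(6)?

Write T(x) = ax^5 + bx^4 + cx³ + dx² + ex + p; the 6 given values yield a linear system in the 6 coefficients.
Solving, the top 2 coefficients vanish, and T(x) = -3x³ + 3x² + 7x + 3.
Then T(6) = -495.

-495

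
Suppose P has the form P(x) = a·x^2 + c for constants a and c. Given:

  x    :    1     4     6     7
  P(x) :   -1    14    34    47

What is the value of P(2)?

From P(1) = -1 and P(4) = 14: 1a + c = -1 and 16a + c = 14.
Subtracting: 15a = 15, so a = 1; then c = -1 − 1·1 = -2.
So P(x) = 1x² − 2, and P(2) = 2.

2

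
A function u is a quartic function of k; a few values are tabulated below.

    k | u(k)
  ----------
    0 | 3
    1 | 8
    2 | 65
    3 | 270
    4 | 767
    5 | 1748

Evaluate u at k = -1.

Write u(k) = ak^4 + bk³ + ck² + dk + e; the 6 given values yield a linear system in the 5 coefficients.
Solving, u(k) = 2k^4 + 4k³ - k + 3.
Then u(-1) = 2.

2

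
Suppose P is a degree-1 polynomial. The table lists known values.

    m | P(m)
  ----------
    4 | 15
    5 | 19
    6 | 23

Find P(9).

35

First differences: 4, 4.
Level-1 differences are constant, so P has degree 1.
Fitting a degree-1 polynomial gives P(m) = 4m - 1.
Then P(9) = 35.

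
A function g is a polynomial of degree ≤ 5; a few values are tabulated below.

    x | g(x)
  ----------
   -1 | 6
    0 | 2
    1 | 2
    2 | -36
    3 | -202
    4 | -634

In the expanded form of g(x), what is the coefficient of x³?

-3

First differences: -4, 0, -38, -166, -432. Second differences: 4, -38, -128, -266. Third differences: -42, -90, -138. Fourth differences: -48, -48.
Level-4 differences are constant, so g has degree 4.
Fitting a degree-4 polynomial gives g(x) = -2x^4 - 3x³ + 4x² + x + 2.
The coefficient of x³ is -3.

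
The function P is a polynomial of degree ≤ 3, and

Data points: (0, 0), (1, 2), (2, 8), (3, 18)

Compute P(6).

First differences: 2, 6, 10. Second differences: 4, 4.
Level-2 differences are constant, so P has degree 2.
Fitting a degree-2 polynomial gives P(m) = 2m².
Then P(6) = 72.

72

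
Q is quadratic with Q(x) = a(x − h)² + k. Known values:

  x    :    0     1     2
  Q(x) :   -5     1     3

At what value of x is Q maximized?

First differences 6, 2; second difference -4 = 2a, so a = -2.
Expanding, the x-coefficient is −2ah = 4h; matching it to the data gives h = 2, and then k = 3.
So Q(x) = -2(x − 2)² + 3.
Hence h = 2.

2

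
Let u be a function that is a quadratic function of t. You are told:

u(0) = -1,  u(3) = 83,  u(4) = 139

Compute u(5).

Write u(t) = at² + bt + c; the 3 given values yield a linear system in the 3 coefficients.
Solving, u(t) = 7t² + 7t - 1.
Then u(5) = 209.

209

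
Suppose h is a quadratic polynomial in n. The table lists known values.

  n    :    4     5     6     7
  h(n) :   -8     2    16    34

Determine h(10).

112

First differences: 10, 14, 18. Second differences: 4, 4.
Level-2 differences are constant, so h has degree 2.
Fitting a degree-2 polynomial gives h(n) = 2n² - 8n - 8.
Then h(10) = 112.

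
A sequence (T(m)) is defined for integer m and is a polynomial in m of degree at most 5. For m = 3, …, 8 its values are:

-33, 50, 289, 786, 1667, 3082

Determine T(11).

12391

First differences: 83, 239, 497, 881, 1415. Second differences: 156, 258, 384, 534. Third differences: 102, 126, 150. Fourth differences: 24, 24.
Level-4 differences are constant, so T has degree 4.
Fitting a degree-4 polynomial gives T(m) = m^4 - m³ - 7m² - 6m - 6.
Then T(11) = 12391.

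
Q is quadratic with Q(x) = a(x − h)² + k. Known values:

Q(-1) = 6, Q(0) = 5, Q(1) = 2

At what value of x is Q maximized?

First differences -1, -3; second difference -2 = 2a, so a = -1.
Expanding, the x-coefficient is −2ah = 2h; matching it to the data gives h = -1, and then k = 6.
So Q(x) = -1(x + 1)² + 6.
Hence h = -1.

-1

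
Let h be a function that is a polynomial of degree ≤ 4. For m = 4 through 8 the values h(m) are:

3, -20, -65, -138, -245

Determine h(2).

First differences: -23, -45, -73, -107. Second differences: -22, -28, -34. Third differences: -6, -6.
Level-3 differences are constant, so h has degree 3.
Fitting a degree-3 polynomial gives h(m) = -m³ + 4m² + 2m - 5.
Then h(2) = 7.

7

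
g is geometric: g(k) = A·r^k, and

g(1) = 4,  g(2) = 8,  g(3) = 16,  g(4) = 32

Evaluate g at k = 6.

Consecutive ratio: 8/4 = 2, and 16/8 = 2, so r = 2.
Then A·2^1 = 4 gives A = 2, and g(k) = 2·2^k.
g(6) = 2·2^6 = 128.

128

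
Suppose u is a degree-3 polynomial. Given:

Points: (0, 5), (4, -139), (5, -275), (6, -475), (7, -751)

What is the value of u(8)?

-1115

Write u(m) = am³ + bm² + cm + d; the 5 given values yield a linear system in the 4 coefficients.
Solving, u(m) = -2m³ - 2m² + 4m + 5.
Then u(8) = -1115.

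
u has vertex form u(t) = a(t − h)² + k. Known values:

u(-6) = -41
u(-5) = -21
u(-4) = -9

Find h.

First differences 20, 12; second difference -8 = 2a, so a = -4.
Expanding, the t-coefficient is −2ah = 8h; matching it to the data gives h = -3, and then k = -5.
So u(t) = -4(t + 3)² − 5.
Hence h = -3.

-3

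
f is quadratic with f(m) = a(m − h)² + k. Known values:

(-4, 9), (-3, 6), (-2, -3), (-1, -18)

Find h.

First differences -3, -9, -15; second difference -6 = 2a, so a = -3.
Expanding, the m-coefficient is −2ah = 6h; matching it to the data gives h = -4, and then k = 9.
So f(m) = -3(m + 4)² + 9.
Hence h = -4.

-4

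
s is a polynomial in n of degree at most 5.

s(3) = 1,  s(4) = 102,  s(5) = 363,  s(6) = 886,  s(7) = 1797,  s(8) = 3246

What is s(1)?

First differences: 101, 261, 523, 911, 1449. Second differences: 160, 262, 388, 538. Third differences: 102, 126, 150. Fourth differences: 24, 24.
Level-4 differences are constant, so s has degree 4.
Fitting a degree-4 polynomial gives s(n) = n^4 - n³ - 5n² - 2n - 2.
Then s(1) = -9.

-9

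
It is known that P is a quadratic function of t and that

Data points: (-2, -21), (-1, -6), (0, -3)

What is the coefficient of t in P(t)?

-3

Write P(t) = at² + bt + c; the 3 given values yield a linear system in the 3 coefficients.
Solving, P(t) = -6t² - 3t - 3.
The coefficient of t is -3.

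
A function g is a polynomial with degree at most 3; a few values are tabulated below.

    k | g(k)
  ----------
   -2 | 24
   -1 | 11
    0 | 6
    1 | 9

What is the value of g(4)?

66

Write g(k) = ak³ + bk² + ck + d; the 4 given values yield a linear system in the 4 coefficients.
Solving, the leading coefficient vanishes, and g(k) = 4k² - k + 6.
Then g(4) = 66.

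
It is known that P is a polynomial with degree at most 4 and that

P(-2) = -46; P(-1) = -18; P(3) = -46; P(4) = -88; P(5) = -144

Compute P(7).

Write P(m) = am^4 + bm³ + cm² + dm + e; the 5 given values yield a linear system in the 5 coefficients.
Solving, the top 2 coefficients vanish, and P(m) = -7m² + 7m - 4.
Then P(7) = -298.

-298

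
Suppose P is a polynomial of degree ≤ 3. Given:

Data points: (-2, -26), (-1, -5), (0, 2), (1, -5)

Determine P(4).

-110

Write P(x) = ax³ + bx² + cx + d; the 4 given values yield a linear system in the 4 coefficients.
Solving, the leading coefficient vanishes, and P(x) = -7x² + 2.
Then P(4) = -110.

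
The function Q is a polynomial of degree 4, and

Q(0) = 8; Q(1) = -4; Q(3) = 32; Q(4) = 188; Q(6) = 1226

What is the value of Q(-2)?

2

Write Q(t) = at^4 + bt³ + ct² + dt + e; the 5 given values yield a linear system in the 5 coefficients.
Solving, Q(t) = t^4 + t³ - 7t² - 7t + 8.
Then Q(-2) = 2.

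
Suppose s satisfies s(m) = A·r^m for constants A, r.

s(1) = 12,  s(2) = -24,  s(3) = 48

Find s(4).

-96

Consecutive ratio: -24/12 = -2, and 48/(-24) = -2, so r = -2.
Then A·(-2)^1 = 12 gives A = -6, and s(m) = -6·(-2)^m.
s(4) = -6·(-2)^4 = -96.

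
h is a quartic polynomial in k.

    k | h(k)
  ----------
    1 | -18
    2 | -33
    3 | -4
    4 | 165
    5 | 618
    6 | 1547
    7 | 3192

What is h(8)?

5841

First differences: -15, 29, 169, 453, 929, 1645. Second differences: 44, 140, 284, 476, 716. Third differences: 96, 144, 192, 240. Fourth differences: 48, 48, 48.
Level-4 differences are constant, so h has degree 4.
Fitting a degree-4 polynomial gives h(k) = 2k^4 - 4k³ - 4k² - 5k - 7.
Then h(8) = 5841.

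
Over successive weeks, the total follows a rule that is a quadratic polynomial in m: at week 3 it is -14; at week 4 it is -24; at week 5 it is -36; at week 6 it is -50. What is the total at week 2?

Write the value at m as P(m).
Write P(m) = am² + bm + c; the 4 given values yield a linear system in the 3 coefficients.
Solving, P(m) = -m² - 3m + 4.
Then P(2) = -6.

-6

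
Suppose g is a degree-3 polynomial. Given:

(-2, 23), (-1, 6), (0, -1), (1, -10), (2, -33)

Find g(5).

Write g(t) = at³ + bt² + ct + d; the 5 given values yield a linear system in the 4 coefficients.
Solving, g(t) = -2t³ - t² - 6t - 1.
Then g(5) = -306.

-306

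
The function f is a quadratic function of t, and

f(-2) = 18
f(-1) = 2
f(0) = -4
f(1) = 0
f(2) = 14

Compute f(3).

Write f(t) = at² + bt + c; the 5 given values yield a linear system in the 3 coefficients.
Solving, f(t) = 5t² - t - 4.
Then f(3) = 38.

38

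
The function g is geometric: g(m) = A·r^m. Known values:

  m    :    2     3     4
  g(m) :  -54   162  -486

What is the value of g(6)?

-4374

Consecutive ratio: 162/(-54) = -3, and -486/162 = -3, so r = -3.
Then A·(-3)^2 = -54 gives A = -6, and g(m) = -6·(-3)^m.
g(6) = -6·(-3)^6 = -4374.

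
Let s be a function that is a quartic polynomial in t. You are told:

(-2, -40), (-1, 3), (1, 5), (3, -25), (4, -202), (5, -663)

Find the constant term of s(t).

2

Write s(t) = at^4 + bt³ + ct² + dt + e; the 6 given values yield a linear system in the 5 coefficients.
Solving, s(t) = -2t^4 + 4t³ + 4t² - 3t + 2.
The constant term is s(0) = 2.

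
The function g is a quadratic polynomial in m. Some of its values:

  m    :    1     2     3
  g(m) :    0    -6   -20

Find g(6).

Write g(m) = am² + bm + c; the 3 given values yield a linear system in the 3 coefficients.
Solving, g(m) = -4m² + 6m - 2.
Then g(6) = -110.

-110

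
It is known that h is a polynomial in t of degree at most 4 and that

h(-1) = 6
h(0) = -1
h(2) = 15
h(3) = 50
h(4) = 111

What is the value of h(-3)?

20

Write h(t) = at^4 + bt³ + ct² + dt + e; the 5 given values yield a linear system in the 5 coefficients.
Solving, the leading coefficient vanishes, and h(t) = t³ + 4t² - 4t - 1.
Then h(-3) = 20.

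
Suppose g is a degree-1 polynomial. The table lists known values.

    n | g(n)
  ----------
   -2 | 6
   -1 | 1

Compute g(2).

Write g(n) = an + b; the 2 given values yield a linear system in the 2 coefficients.
Solving, g(n) = -5n - 4.
Then g(2) = -14.

-14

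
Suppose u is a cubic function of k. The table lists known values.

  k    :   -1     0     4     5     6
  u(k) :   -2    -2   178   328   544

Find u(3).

Write u(k) = ak³ + bk² + ck + d; the 5 given values yield a linear system in the 4 coefficients.
Solving, u(k) = 2k³ + 3k² + k - 2.
Then u(3) = 82.

82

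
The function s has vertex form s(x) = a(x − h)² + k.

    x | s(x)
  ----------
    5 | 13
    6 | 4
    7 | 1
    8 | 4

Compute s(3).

First differences -9, -3, 3; second difference 6 = 2a, so a = 3.
Expanding, the x-coefficient is −2ah = -6h; matching it to the data gives h = 7, and then k = 1.
So s(x) = 3(x − 7)² + 1.
s(3) = 3·(-4)² + 1 = 49.

49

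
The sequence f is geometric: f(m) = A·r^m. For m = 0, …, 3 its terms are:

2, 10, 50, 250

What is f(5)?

Consecutive ratio: 10/2 = 5, and 50/10 = 5, so r = 5.
Then A·5^0 = 2 gives A = 2, and f(m) = 2·5^m.
f(5) = 2·5^5 = 6250.

6250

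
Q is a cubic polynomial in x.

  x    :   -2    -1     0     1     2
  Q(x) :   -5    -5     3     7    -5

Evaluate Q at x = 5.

Write Q(x) = ax³ + bx² + cx + d; the 5 given values yield a linear system in the 4 coefficients.
Solving, Q(x) = -2x³ - 2x² + 8x + 3.
Then Q(5) = -257.

-257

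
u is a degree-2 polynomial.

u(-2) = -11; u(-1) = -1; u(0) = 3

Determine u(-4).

-49

Write u(t) = at² + bt + c; the 3 given values yield a linear system in the 3 coefficients.
Solving, u(t) = -3t² + t + 3.
Then u(-4) = -49.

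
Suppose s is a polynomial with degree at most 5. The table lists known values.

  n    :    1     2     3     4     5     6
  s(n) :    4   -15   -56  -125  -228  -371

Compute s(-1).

First differences: -19, -41, -69, -103, -143. Second differences: -22, -28, -34, -40. Third differences: -6, -6, -6.
Level-3 differences are constant, so s has degree 3.
Fitting a degree-3 polynomial gives s(n) = -n³ - 5n² + 3n + 7.
Then s(-1) = 0.

0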